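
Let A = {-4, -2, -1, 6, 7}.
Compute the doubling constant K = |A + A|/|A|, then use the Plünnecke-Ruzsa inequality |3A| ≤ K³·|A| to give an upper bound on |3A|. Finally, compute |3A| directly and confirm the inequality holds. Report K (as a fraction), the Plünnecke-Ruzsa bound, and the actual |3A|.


|A| = 5.
Step 1: Compute A + A by enumerating all 25 pairs.
A + A = {-8, -6, -5, -4, -3, -2, 2, 3, 4, 5, 6, 12, 13, 14}, so |A + A| = 14.
Step 2: Doubling constant K = |A + A|/|A| = 14/5 = 14/5 ≈ 2.8000.
Step 3: Plünnecke-Ruzsa gives |3A| ≤ K³·|A| = (2.8000)³ · 5 ≈ 109.7600.
Step 4: Compute 3A = A + A + A directly by enumerating all triples (a,b,c) ∈ A³; |3A| = 27.
Step 5: Check 27 ≤ 109.7600? Yes ✓.

K = 14/5, Plünnecke-Ruzsa bound K³|A| ≈ 109.7600, |3A| = 27, inequality holds.


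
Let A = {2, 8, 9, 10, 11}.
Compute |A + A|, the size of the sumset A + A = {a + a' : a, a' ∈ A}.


A + A = {a + a' : a, a' ∈ A}; |A| = 5.
General bounds: 2|A| - 1 ≤ |A + A| ≤ |A|(|A|+1)/2, i.e. 9 ≤ |A + A| ≤ 15.
Lower bound 2|A|-1 is attained iff A is an arithmetic progression.
Enumerate sums a + a' for a ≤ a' (symmetric, so this suffices):
a = 2: 2+2=4, 2+8=10, 2+9=11, 2+10=12, 2+11=13
a = 8: 8+8=16, 8+9=17, 8+10=18, 8+11=19
a = 9: 9+9=18, 9+10=19, 9+11=20
a = 10: 10+10=20, 10+11=21
a = 11: 11+11=22
Distinct sums: {4, 10, 11, 12, 13, 16, 17, 18, 19, 20, 21, 22}
|A + A| = 12

|A + A| = 12


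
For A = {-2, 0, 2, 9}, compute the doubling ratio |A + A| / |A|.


|A| = 4.
Compute A + A by enumerating all 16 pairs.
A + A = {-4, -2, 0, 2, 4, 7, 9, 11, 18}, so |A + A| = 9.
K = |A + A| / |A| = 9/4 (already in lowest terms) ≈ 2.2500.
Reference: AP of size 4 gives K = 7/4 ≈ 1.7500; a fully generic set of size 4 gives K ≈ 2.5000.

|A| = 4, |A + A| = 9, K = 9/4.


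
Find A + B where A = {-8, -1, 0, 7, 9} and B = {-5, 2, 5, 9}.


A + B = {a + b : a ∈ A, b ∈ B}.
Enumerate all |A|·|B| = 5·4 = 20 pairs (a, b) and collect distinct sums.
a = -8: -8+-5=-13, -8+2=-6, -8+5=-3, -8+9=1
a = -1: -1+-5=-6, -1+2=1, -1+5=4, -1+9=8
a = 0: 0+-5=-5, 0+2=2, 0+5=5, 0+9=9
a = 7: 7+-5=2, 7+2=9, 7+5=12, 7+9=16
a = 9: 9+-5=4, 9+2=11, 9+5=14, 9+9=18
Collecting distinct sums: A + B = {-13, -6, -5, -3, 1, 2, 4, 5, 8, 9, 11, 12, 14, 16, 18}
|A + B| = 15

A + B = {-13, -6, -5, -3, 1, 2, 4, 5, 8, 9, 11, 12, 14, 16, 18}


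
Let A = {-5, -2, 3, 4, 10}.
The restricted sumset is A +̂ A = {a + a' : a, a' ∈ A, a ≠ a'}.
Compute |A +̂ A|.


Restricted sumset: A +̂ A = {a + a' : a ∈ A, a' ∈ A, a ≠ a'}.
Equivalently, take A + A and drop any sum 2a that is achievable ONLY as a + a for a ∈ A (i.e. sums representable only with equal summands).
Enumerate pairs (a, a') with a < a' (symmetric, so each unordered pair gives one sum; this covers all a ≠ a'):
  -5 + -2 = -7
  -5 + 3 = -2
  -5 + 4 = -1
  -5 + 10 = 5
  -2 + 3 = 1
  -2 + 4 = 2
  -2 + 10 = 8
  3 + 4 = 7
  3 + 10 = 13
  4 + 10 = 14
Collected distinct sums: {-7, -2, -1, 1, 2, 5, 7, 8, 13, 14}
|A +̂ A| = 10
(Reference bound: |A +̂ A| ≥ 2|A| - 3 for |A| ≥ 2, with |A| = 5 giving ≥ 7.)

|A +̂ A| = 10


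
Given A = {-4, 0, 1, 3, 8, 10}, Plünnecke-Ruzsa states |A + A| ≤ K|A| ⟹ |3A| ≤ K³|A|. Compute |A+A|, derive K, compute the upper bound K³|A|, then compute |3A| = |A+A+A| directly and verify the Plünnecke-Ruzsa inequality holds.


|A| = 6.
Step 1: Compute A + A by enumerating all 36 pairs.
A + A = {-8, -4, -3, -1, 0, 1, 2, 3, 4, 6, 8, 9, 10, 11, 13, 16, 18, 20}, so |A + A| = 18.
Step 2: Doubling constant K = |A + A|/|A| = 18/6 = 18/6 ≈ 3.0000.
Step 3: Plünnecke-Ruzsa gives |3A| ≤ K³·|A| = (3.0000)³ · 6 ≈ 162.0000.
Step 4: Compute 3A = A + A + A directly by enumerating all triples (a,b,c) ∈ A³; |3A| = 34.
Step 5: Check 34 ≤ 162.0000? Yes ✓.

K = 18/6, Plünnecke-Ruzsa bound K³|A| ≈ 162.0000, |3A| = 34, inequality holds.


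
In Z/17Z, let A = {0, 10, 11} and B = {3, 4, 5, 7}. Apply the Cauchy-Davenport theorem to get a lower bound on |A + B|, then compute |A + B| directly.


Cauchy-Davenport: |A + B| ≥ min(p, |A| + |B| - 1) for A, B nonempty in Z/pZ.
|A| = 3, |B| = 4, p = 17.
CD lower bound = min(17, 3 + 4 - 1) = min(17, 6) = 6.
Compute A + B mod 17 directly:
a = 0: 0+3=3, 0+4=4, 0+5=5, 0+7=7
a = 10: 10+3=13, 10+4=14, 10+5=15, 10+7=0
a = 11: 11+3=14, 11+4=15, 11+5=16, 11+7=1
A + B = {0, 1, 3, 4, 5, 7, 13, 14, 15, 16}, so |A + B| = 10.
Verify: 10 ≥ 6? Yes ✓.

CD lower bound = 6, actual |A + B| = 10.


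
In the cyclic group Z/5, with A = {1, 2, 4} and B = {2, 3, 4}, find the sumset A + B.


Work in Z/5Z: reduce every sum a + b modulo 5.
Enumerate all 9 pairs:
a = 1: 1+2=3, 1+3=4, 1+4=0
a = 2: 2+2=4, 2+3=0, 2+4=1
a = 4: 4+2=1, 4+3=2, 4+4=3
Distinct residues collected: {0, 1, 2, 3, 4}
|A + B| = 5 (out of 5 total residues).

A + B = {0, 1, 2, 3, 4}


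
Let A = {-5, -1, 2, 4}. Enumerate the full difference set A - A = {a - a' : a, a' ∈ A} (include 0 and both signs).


A - A = {a - a' : a, a' ∈ A}.
Compute a - a' for each ordered pair (a, a'):
a = -5: -5--5=0, -5--1=-4, -5-2=-7, -5-4=-9
a = -1: -1--5=4, -1--1=0, -1-2=-3, -1-4=-5
a = 2: 2--5=7, 2--1=3, 2-2=0, 2-4=-2
a = 4: 4--5=9, 4--1=5, 4-2=2, 4-4=0
Collecting distinct values (and noting 0 appears from a-a):
A - A = {-9, -7, -5, -4, -3, -2, 0, 2, 3, 4, 5, 7, 9}
|A - A| = 13

A - A = {-9, -7, -5, -4, -3, -2, 0, 2, 3, 4, 5, 7, 9}


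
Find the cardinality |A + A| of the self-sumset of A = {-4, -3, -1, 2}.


A + A = {a + a' : a, a' ∈ A}; |A| = 4.
General bounds: 2|A| - 1 ≤ |A + A| ≤ |A|(|A|+1)/2, i.e. 7 ≤ |A + A| ≤ 10.
Lower bound 2|A|-1 is attained iff A is an arithmetic progression.
Enumerate sums a + a' for a ≤ a' (symmetric, so this suffices):
a = -4: -4+-4=-8, -4+-3=-7, -4+-1=-5, -4+2=-2
a = -3: -3+-3=-6, -3+-1=-4, -3+2=-1
a = -1: -1+-1=-2, -1+2=1
a = 2: 2+2=4
Distinct sums: {-8, -7, -6, -5, -4, -2, -1, 1, 4}
|A + A| = 9

|A + A| = 9


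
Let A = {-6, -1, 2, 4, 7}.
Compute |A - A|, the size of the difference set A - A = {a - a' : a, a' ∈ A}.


A - A = {a - a' : a, a' ∈ A}; |A| = 5.
Bounds: 2|A|-1 ≤ |A - A| ≤ |A|² - |A| + 1, i.e. 9 ≤ |A - A| ≤ 21.
Note: 0 ∈ A - A always (from a - a). The set is symmetric: if d ∈ A - A then -d ∈ A - A.
Enumerate nonzero differences d = a - a' with a > a' (then include -d):
Positive differences: {2, 3, 5, 8, 10, 13}
Full difference set: {0} ∪ (positive diffs) ∪ (negative diffs).
|A - A| = 1 + 2·6 = 13 (matches direct enumeration: 13).

|A - A| = 13


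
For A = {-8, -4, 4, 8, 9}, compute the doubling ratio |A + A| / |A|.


|A| = 5.
Compute A + A by enumerating all 25 pairs.
A + A = {-16, -12, -8, -4, 0, 1, 4, 5, 8, 12, 13, 16, 17, 18}, so |A + A| = 14.
K = |A + A| / |A| = 14/5 (already in lowest terms) ≈ 2.8000.
Reference: AP of size 5 gives K = 9/5 ≈ 1.8000; a fully generic set of size 5 gives K ≈ 3.0000.

|A| = 5, |A + A| = 14, K = 14/5.


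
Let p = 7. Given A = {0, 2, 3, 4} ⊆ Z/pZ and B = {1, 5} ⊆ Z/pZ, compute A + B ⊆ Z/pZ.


Work in Z/7Z: reduce every sum a + b modulo 7.
Enumerate all 8 pairs:
a = 0: 0+1=1, 0+5=5
a = 2: 2+1=3, 2+5=0
a = 3: 3+1=4, 3+5=1
a = 4: 4+1=5, 4+5=2
Distinct residues collected: {0, 1, 2, 3, 4, 5}
|A + B| = 6 (out of 7 total residues).

A + B = {0, 1, 2, 3, 4, 5}


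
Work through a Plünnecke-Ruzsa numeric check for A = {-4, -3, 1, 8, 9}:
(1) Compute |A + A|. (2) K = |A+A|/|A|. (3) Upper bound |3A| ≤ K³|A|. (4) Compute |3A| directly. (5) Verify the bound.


|A| = 5.
Step 1: Compute A + A by enumerating all 25 pairs.
A + A = {-8, -7, -6, -3, -2, 2, 4, 5, 6, 9, 10, 16, 17, 18}, so |A + A| = 14.
Step 2: Doubling constant K = |A + A|/|A| = 14/5 = 14/5 ≈ 2.8000.
Step 3: Plünnecke-Ruzsa gives |3A| ≤ K³·|A| = (2.8000)³ · 5 ≈ 109.7600.
Step 4: Compute 3A = A + A + A directly by enumerating all triples (a,b,c) ∈ A³; |3A| = 29.
Step 5: Check 29 ≤ 109.7600? Yes ✓.

K = 14/5, Plünnecke-Ruzsa bound K³|A| ≈ 109.7600, |3A| = 29, inequality holds.


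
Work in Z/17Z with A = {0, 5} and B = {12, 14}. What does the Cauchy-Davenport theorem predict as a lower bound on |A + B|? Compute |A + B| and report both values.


Cauchy-Davenport: |A + B| ≥ min(p, |A| + |B| - 1) for A, B nonempty in Z/pZ.
|A| = 2, |B| = 2, p = 17.
CD lower bound = min(17, 2 + 2 - 1) = min(17, 3) = 3.
Compute A + B mod 17 directly:
a = 0: 0+12=12, 0+14=14
a = 5: 5+12=0, 5+14=2
A + B = {0, 2, 12, 14}, so |A + B| = 4.
Verify: 4 ≥ 3? Yes ✓.

CD lower bound = 3, actual |A + B| = 4.


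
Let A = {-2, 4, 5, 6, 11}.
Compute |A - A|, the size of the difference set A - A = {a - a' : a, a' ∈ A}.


A - A = {a - a' : a, a' ∈ A}; |A| = 5.
Bounds: 2|A|-1 ≤ |A - A| ≤ |A|² - |A| + 1, i.e. 9 ≤ |A - A| ≤ 21.
Note: 0 ∈ A - A always (from a - a). The set is symmetric: if d ∈ A - A then -d ∈ A - A.
Enumerate nonzero differences d = a - a' with a > a' (then include -d):
Positive differences: {1, 2, 5, 6, 7, 8, 13}
Full difference set: {0} ∪ (positive diffs) ∪ (negative diffs).
|A - A| = 1 + 2·7 = 15 (matches direct enumeration: 15).

|A - A| = 15


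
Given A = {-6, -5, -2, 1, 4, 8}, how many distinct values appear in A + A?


A + A = {a + a' : a, a' ∈ A}; |A| = 6.
General bounds: 2|A| - 1 ≤ |A + A| ≤ |A|(|A|+1)/2, i.e. 11 ≤ |A + A| ≤ 21.
Lower bound 2|A|-1 is attained iff A is an arithmetic progression.
Enumerate sums a + a' for a ≤ a' (symmetric, so this suffices):
a = -6: -6+-6=-12, -6+-5=-11, -6+-2=-8, -6+1=-5, -6+4=-2, -6+8=2
a = -5: -5+-5=-10, -5+-2=-7, -5+1=-4, -5+4=-1, -5+8=3
a = -2: -2+-2=-4, -2+1=-1, -2+4=2, -2+8=6
a = 1: 1+1=2, 1+4=5, 1+8=9
a = 4: 4+4=8, 4+8=12
a = 8: 8+8=16
Distinct sums: {-12, -11, -10, -8, -7, -5, -4, -2, -1, 2, 3, 5, 6, 8, 9, 12, 16}
|A + A| = 17

|A + A| = 17


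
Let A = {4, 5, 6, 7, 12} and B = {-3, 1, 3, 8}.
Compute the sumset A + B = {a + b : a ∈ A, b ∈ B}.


A + B = {a + b : a ∈ A, b ∈ B}.
Enumerate all |A|·|B| = 5·4 = 20 pairs (a, b) and collect distinct sums.
a = 4: 4+-3=1, 4+1=5, 4+3=7, 4+8=12
a = 5: 5+-3=2, 5+1=6, 5+3=8, 5+8=13
a = 6: 6+-3=3, 6+1=7, 6+3=9, 6+8=14
a = 7: 7+-3=4, 7+1=8, 7+3=10, 7+8=15
a = 12: 12+-3=9, 12+1=13, 12+3=15, 12+8=20
Collecting distinct sums: A + B = {1, 2, 3, 4, 5, 6, 7, 8, 9, 10, 12, 13, 14, 15, 20}
|A + B| = 15

A + B = {1, 2, 3, 4, 5, 6, 7, 8, 9, 10, 12, 13, 14, 15, 20}


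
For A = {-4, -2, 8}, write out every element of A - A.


A - A = {a - a' : a, a' ∈ A}.
Compute a - a' for each ordered pair (a, a'):
a = -4: -4--4=0, -4--2=-2, -4-8=-12
a = -2: -2--4=2, -2--2=0, -2-8=-10
a = 8: 8--4=12, 8--2=10, 8-8=0
Collecting distinct values (and noting 0 appears from a-a):
A - A = {-12, -10, -2, 0, 2, 10, 12}
|A - A| = 7

A - A = {-12, -10, -2, 0, 2, 10, 12}


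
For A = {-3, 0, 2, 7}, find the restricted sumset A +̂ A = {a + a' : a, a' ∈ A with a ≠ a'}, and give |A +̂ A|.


Restricted sumset: A +̂ A = {a + a' : a ∈ A, a' ∈ A, a ≠ a'}.
Equivalently, take A + A and drop any sum 2a that is achievable ONLY as a + a for a ∈ A (i.e. sums representable only with equal summands).
Enumerate pairs (a, a') with a < a' (symmetric, so each unordered pair gives one sum; this covers all a ≠ a'):
  -3 + 0 = -3
  -3 + 2 = -1
  -3 + 7 = 4
  0 + 2 = 2
  0 + 7 = 7
  2 + 7 = 9
Collected distinct sums: {-3, -1, 2, 4, 7, 9}
|A +̂ A| = 6
(Reference bound: |A +̂ A| ≥ 2|A| - 3 for |A| ≥ 2, with |A| = 4 giving ≥ 5.)

|A +̂ A| = 6


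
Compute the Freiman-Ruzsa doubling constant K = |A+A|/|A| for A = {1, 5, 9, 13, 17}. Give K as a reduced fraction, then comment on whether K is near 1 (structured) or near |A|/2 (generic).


|A| = 5.
Compute A + A by enumerating all 25 pairs.
A + A = {2, 6, 10, 14, 18, 22, 26, 30, 34}, so |A + A| = 9.
K = |A + A| / |A| = 9/5 (already in lowest terms) ≈ 1.8000.
Reference: AP of size 5 gives K = 9/5 ≈ 1.8000; a fully generic set of size 5 gives K ≈ 3.0000.

|A| = 5, |A + A| = 9, K = 9/5.


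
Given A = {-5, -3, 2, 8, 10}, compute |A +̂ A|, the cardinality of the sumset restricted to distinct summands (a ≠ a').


Restricted sumset: A +̂ A = {a + a' : a ∈ A, a' ∈ A, a ≠ a'}.
Equivalently, take A + A and drop any sum 2a that is achievable ONLY as a + a for a ∈ A (i.e. sums representable only with equal summands).
Enumerate pairs (a, a') with a < a' (symmetric, so each unordered pair gives one sum; this covers all a ≠ a'):
  -5 + -3 = -8
  -5 + 2 = -3
  -5 + 8 = 3
  -5 + 10 = 5
  -3 + 2 = -1
  -3 + 8 = 5
  -3 + 10 = 7
  2 + 8 = 10
  2 + 10 = 12
  8 + 10 = 18
Collected distinct sums: {-8, -3, -1, 3, 5, 7, 10, 12, 18}
|A +̂ A| = 9
(Reference bound: |A +̂ A| ≥ 2|A| - 3 for |A| ≥ 2, with |A| = 5 giving ≥ 7.)

|A +̂ A| = 9


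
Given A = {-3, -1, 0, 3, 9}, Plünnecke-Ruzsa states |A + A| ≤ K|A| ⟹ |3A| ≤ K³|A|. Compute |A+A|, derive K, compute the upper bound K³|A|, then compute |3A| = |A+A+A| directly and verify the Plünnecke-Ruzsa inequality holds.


|A| = 5.
Step 1: Compute A + A by enumerating all 25 pairs.
A + A = {-6, -4, -3, -2, -1, 0, 2, 3, 6, 8, 9, 12, 18}, so |A + A| = 13.
Step 2: Doubling constant K = |A + A|/|A| = 13/5 = 13/5 ≈ 2.6000.
Step 3: Plünnecke-Ruzsa gives |3A| ≤ K³·|A| = (2.6000)³ · 5 ≈ 87.8800.
Step 4: Compute 3A = A + A + A directly by enumerating all triples (a,b,c) ∈ A³; |3A| = 24.
Step 5: Check 24 ≤ 87.8800? Yes ✓.

K = 13/5, Plünnecke-Ruzsa bound K³|A| ≈ 87.8800, |3A| = 24, inequality holds.


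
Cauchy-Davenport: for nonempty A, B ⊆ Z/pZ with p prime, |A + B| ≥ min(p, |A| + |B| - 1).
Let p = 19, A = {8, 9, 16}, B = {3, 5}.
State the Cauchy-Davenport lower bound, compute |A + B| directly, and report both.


Cauchy-Davenport: |A + B| ≥ min(p, |A| + |B| - 1) for A, B nonempty in Z/pZ.
|A| = 3, |B| = 2, p = 19.
CD lower bound = min(19, 3 + 2 - 1) = min(19, 4) = 4.
Compute A + B mod 19 directly:
a = 8: 8+3=11, 8+5=13
a = 9: 9+3=12, 9+5=14
a = 16: 16+3=0, 16+5=2
A + B = {0, 2, 11, 12, 13, 14}, so |A + B| = 6.
Verify: 6 ≥ 4? Yes ✓.

CD lower bound = 4, actual |A + B| = 6.


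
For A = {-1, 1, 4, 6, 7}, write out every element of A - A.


A - A = {a - a' : a, a' ∈ A}.
Compute a - a' for each ordered pair (a, a'):
a = -1: -1--1=0, -1-1=-2, -1-4=-5, -1-6=-7, -1-7=-8
a = 1: 1--1=2, 1-1=0, 1-4=-3, 1-6=-5, 1-7=-6
a = 4: 4--1=5, 4-1=3, 4-4=0, 4-6=-2, 4-7=-3
a = 6: 6--1=7, 6-1=5, 6-4=2, 6-6=0, 6-7=-1
a = 7: 7--1=8, 7-1=6, 7-4=3, 7-6=1, 7-7=0
Collecting distinct values (and noting 0 appears from a-a):
A - A = {-8, -7, -6, -5, -3, -2, -1, 0, 1, 2, 3, 5, 6, 7, 8}
|A - A| = 15

A - A = {-8, -7, -6, -5, -3, -2, -1, 0, 1, 2, 3, 5, 6, 7, 8}


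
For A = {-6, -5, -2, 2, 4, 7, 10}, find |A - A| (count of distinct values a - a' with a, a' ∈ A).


A - A = {a - a' : a, a' ∈ A}; |A| = 7.
Bounds: 2|A|-1 ≤ |A - A| ≤ |A|² - |A| + 1, i.e. 13 ≤ |A - A| ≤ 43.
Note: 0 ∈ A - A always (from a - a). The set is symmetric: if d ∈ A - A then -d ∈ A - A.
Enumerate nonzero differences d = a - a' with a > a' (then include -d):
Positive differences: {1, 2, 3, 4, 5, 6, 7, 8, 9, 10, 12, 13, 15, 16}
Full difference set: {0} ∪ (positive diffs) ∪ (negative diffs).
|A - A| = 1 + 2·14 = 29 (matches direct enumeration: 29).

|A - A| = 29


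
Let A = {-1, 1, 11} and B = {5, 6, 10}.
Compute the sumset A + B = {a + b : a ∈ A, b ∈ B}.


A + B = {a + b : a ∈ A, b ∈ B}.
Enumerate all |A|·|B| = 3·3 = 9 pairs (a, b) and collect distinct sums.
a = -1: -1+5=4, -1+6=5, -1+10=9
a = 1: 1+5=6, 1+6=7, 1+10=11
a = 11: 11+5=16, 11+6=17, 11+10=21
Collecting distinct sums: A + B = {4, 5, 6, 7, 9, 11, 16, 17, 21}
|A + B| = 9

A + B = {4, 5, 6, 7, 9, 11, 16, 17, 21}


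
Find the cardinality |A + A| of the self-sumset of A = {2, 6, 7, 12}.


A + A = {a + a' : a, a' ∈ A}; |A| = 4.
General bounds: 2|A| - 1 ≤ |A + A| ≤ |A|(|A|+1)/2, i.e. 7 ≤ |A + A| ≤ 10.
Lower bound 2|A|-1 is attained iff A is an arithmetic progression.
Enumerate sums a + a' for a ≤ a' (symmetric, so this suffices):
a = 2: 2+2=4, 2+6=8, 2+7=9, 2+12=14
a = 6: 6+6=12, 6+7=13, 6+12=18
a = 7: 7+7=14, 7+12=19
a = 12: 12+12=24
Distinct sums: {4, 8, 9, 12, 13, 14, 18, 19, 24}
|A + A| = 9

|A + A| = 9


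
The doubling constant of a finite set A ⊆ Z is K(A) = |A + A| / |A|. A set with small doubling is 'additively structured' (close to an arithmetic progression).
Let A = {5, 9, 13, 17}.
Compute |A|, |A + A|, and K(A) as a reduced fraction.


|A| = 4.
Compute A + A by enumerating all 16 pairs.
A + A = {10, 14, 18, 22, 26, 30, 34}, so |A + A| = 7.
K = |A + A| / |A| = 7/4 (already in lowest terms) ≈ 1.7500.
Reference: AP of size 4 gives K = 7/4 ≈ 1.7500; a fully generic set of size 4 gives K ≈ 2.5000.

|A| = 4, |A + A| = 7, K = 7/4.


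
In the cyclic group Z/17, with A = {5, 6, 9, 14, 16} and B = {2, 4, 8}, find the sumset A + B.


Work in Z/17Z: reduce every sum a + b modulo 17.
Enumerate all 15 pairs:
a = 5: 5+2=7, 5+4=9, 5+8=13
a = 6: 6+2=8, 6+4=10, 6+8=14
a = 9: 9+2=11, 9+4=13, 9+8=0
a = 14: 14+2=16, 14+4=1, 14+8=5
a = 16: 16+2=1, 16+4=3, 16+8=7
Distinct residues collected: {0, 1, 3, 5, 7, 8, 9, 10, 11, 13, 14, 16}
|A + B| = 12 (out of 17 total residues).

A + B = {0, 1, 3, 5, 7, 8, 9, 10, 11, 13, 14, 16}


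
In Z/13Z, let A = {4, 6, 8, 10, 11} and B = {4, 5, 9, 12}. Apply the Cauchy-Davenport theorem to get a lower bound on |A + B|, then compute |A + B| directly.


Cauchy-Davenport: |A + B| ≥ min(p, |A| + |B| - 1) for A, B nonempty in Z/pZ.
|A| = 5, |B| = 4, p = 13.
CD lower bound = min(13, 5 + 4 - 1) = min(13, 8) = 8.
Compute A + B mod 13 directly:
a = 4: 4+4=8, 4+5=9, 4+9=0, 4+12=3
a = 6: 6+4=10, 6+5=11, 6+9=2, 6+12=5
a = 8: 8+4=12, 8+5=0, 8+9=4, 8+12=7
a = 10: 10+4=1, 10+5=2, 10+9=6, 10+12=9
a = 11: 11+4=2, 11+5=3, 11+9=7, 11+12=10
A + B = {0, 1, 2, 3, 4, 5, 6, 7, 8, 9, 10, 11, 12}, so |A + B| = 13.
Verify: 13 ≥ 8? Yes ✓.

CD lower bound = 8, actual |A + B| = 13.


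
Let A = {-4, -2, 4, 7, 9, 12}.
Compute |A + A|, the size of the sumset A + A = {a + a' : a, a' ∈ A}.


A + A = {a + a' : a, a' ∈ A}; |A| = 6.
General bounds: 2|A| - 1 ≤ |A + A| ≤ |A|(|A|+1)/2, i.e. 11 ≤ |A + A| ≤ 21.
Lower bound 2|A|-1 is attained iff A is an arithmetic progression.
Enumerate sums a + a' for a ≤ a' (symmetric, so this suffices):
a = -4: -4+-4=-8, -4+-2=-6, -4+4=0, -4+7=3, -4+9=5, -4+12=8
a = -2: -2+-2=-4, -2+4=2, -2+7=5, -2+9=7, -2+12=10
a = 4: 4+4=8, 4+7=11, 4+9=13, 4+12=16
a = 7: 7+7=14, 7+9=16, 7+12=19
a = 9: 9+9=18, 9+12=21
a = 12: 12+12=24
Distinct sums: {-8, -6, -4, 0, 2, 3, 5, 7, 8, 10, 11, 13, 14, 16, 18, 19, 21, 24}
|A + A| = 18

|A + A| = 18


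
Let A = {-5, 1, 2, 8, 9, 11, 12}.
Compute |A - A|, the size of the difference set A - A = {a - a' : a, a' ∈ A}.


A - A = {a - a' : a, a' ∈ A}; |A| = 7.
Bounds: 2|A|-1 ≤ |A - A| ≤ |A|² - |A| + 1, i.e. 13 ≤ |A - A| ≤ 43.
Note: 0 ∈ A - A always (from a - a). The set is symmetric: if d ∈ A - A then -d ∈ A - A.
Enumerate nonzero differences d = a - a' with a > a' (then include -d):
Positive differences: {1, 2, 3, 4, 6, 7, 8, 9, 10, 11, 13, 14, 16, 17}
Full difference set: {0} ∪ (positive diffs) ∪ (negative diffs).
|A - A| = 1 + 2·14 = 29 (matches direct enumeration: 29).

|A - A| = 29


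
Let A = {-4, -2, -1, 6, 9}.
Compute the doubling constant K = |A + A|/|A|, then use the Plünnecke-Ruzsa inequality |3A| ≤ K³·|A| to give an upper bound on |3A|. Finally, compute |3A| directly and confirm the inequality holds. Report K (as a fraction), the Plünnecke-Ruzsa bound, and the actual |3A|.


|A| = 5.
Step 1: Compute A + A by enumerating all 25 pairs.
A + A = {-8, -6, -5, -4, -3, -2, 2, 4, 5, 7, 8, 12, 15, 18}, so |A + A| = 14.
Step 2: Doubling constant K = |A + A|/|A| = 14/5 = 14/5 ≈ 2.8000.
Step 3: Plünnecke-Ruzsa gives |3A| ≤ K³·|A| = (2.8000)³ · 5 ≈ 109.7600.
Step 4: Compute 3A = A + A + A directly by enumerating all triples (a,b,c) ∈ A³; |3A| = 29.
Step 5: Check 29 ≤ 109.7600? Yes ✓.

K = 14/5, Plünnecke-Ruzsa bound K³|A| ≈ 109.7600, |3A| = 29, inequality holds.


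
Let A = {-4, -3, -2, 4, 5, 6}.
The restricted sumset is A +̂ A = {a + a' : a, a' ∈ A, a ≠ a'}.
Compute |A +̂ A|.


Restricted sumset: A +̂ A = {a + a' : a ∈ A, a' ∈ A, a ≠ a'}.
Equivalently, take A + A and drop any sum 2a that is achievable ONLY as a + a for a ∈ A (i.e. sums representable only with equal summands).
Enumerate pairs (a, a') with a < a' (symmetric, so each unordered pair gives one sum; this covers all a ≠ a'):
  -4 + -3 = -7
  -4 + -2 = -6
  -4 + 4 = 0
  -4 + 5 = 1
  -4 + 6 = 2
  -3 + -2 = -5
  -3 + 4 = 1
  -3 + 5 = 2
  -3 + 6 = 3
  -2 + 4 = 2
  -2 + 5 = 3
  -2 + 6 = 4
  4 + 5 = 9
  4 + 6 = 10
  5 + 6 = 11
Collected distinct sums: {-7, -6, -5, 0, 1, 2, 3, 4, 9, 10, 11}
|A +̂ A| = 11
(Reference bound: |A +̂ A| ≥ 2|A| - 3 for |A| ≥ 2, with |A| = 6 giving ≥ 9.)

|A +̂ A| = 11


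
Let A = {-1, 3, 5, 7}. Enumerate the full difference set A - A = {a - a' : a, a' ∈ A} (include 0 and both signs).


A - A = {a - a' : a, a' ∈ A}.
Compute a - a' for each ordered pair (a, a'):
a = -1: -1--1=0, -1-3=-4, -1-5=-6, -1-7=-8
a = 3: 3--1=4, 3-3=0, 3-5=-2, 3-7=-4
a = 5: 5--1=6, 5-3=2, 5-5=0, 5-7=-2
a = 7: 7--1=8, 7-3=4, 7-5=2, 7-7=0
Collecting distinct values (and noting 0 appears from a-a):
A - A = {-8, -6, -4, -2, 0, 2, 4, 6, 8}
|A - A| = 9

A - A = {-8, -6, -4, -2, 0, 2, 4, 6, 8}


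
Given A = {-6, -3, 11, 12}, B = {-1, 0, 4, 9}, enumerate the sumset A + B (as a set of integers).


A + B = {a + b : a ∈ A, b ∈ B}.
Enumerate all |A|·|B| = 4·4 = 16 pairs (a, b) and collect distinct sums.
a = -6: -6+-1=-7, -6+0=-6, -6+4=-2, -6+9=3
a = -3: -3+-1=-4, -3+0=-3, -3+4=1, -3+9=6
a = 11: 11+-1=10, 11+0=11, 11+4=15, 11+9=20
a = 12: 12+-1=11, 12+0=12, 12+4=16, 12+9=21
Collecting distinct sums: A + B = {-7, -6, -4, -3, -2, 1, 3, 6, 10, 11, 12, 15, 16, 20, 21}
|A + B| = 15

A + B = {-7, -6, -4, -3, -2, 1, 3, 6, 10, 11, 12, 15, 16, 20, 21}


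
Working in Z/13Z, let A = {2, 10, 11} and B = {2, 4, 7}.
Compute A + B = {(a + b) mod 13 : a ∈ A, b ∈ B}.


Work in Z/13Z: reduce every sum a + b modulo 13.
Enumerate all 9 pairs:
a = 2: 2+2=4, 2+4=6, 2+7=9
a = 10: 10+2=12, 10+4=1, 10+7=4
a = 11: 11+2=0, 11+4=2, 11+7=5
Distinct residues collected: {0, 1, 2, 4, 5, 6, 9, 12}
|A + B| = 8 (out of 13 total residues).

A + B = {0, 1, 2, 4, 5, 6, 9, 12}


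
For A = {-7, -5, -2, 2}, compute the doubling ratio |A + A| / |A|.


|A| = 4.
Compute A + A by enumerating all 16 pairs.
A + A = {-14, -12, -10, -9, -7, -5, -4, -3, 0, 4}, so |A + A| = 10.
K = |A + A| / |A| = 10/4 = 5/2 ≈ 2.5000.
Reference: AP of size 4 gives K = 7/4 ≈ 1.7500; a fully generic set of size 4 gives K ≈ 2.5000.

|A| = 4, |A + A| = 10, K = 10/4 = 5/2.


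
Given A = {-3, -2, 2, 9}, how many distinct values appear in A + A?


A + A = {a + a' : a, a' ∈ A}; |A| = 4.
General bounds: 2|A| - 1 ≤ |A + A| ≤ |A|(|A|+1)/2, i.e. 7 ≤ |A + A| ≤ 10.
Lower bound 2|A|-1 is attained iff A is an arithmetic progression.
Enumerate sums a + a' for a ≤ a' (symmetric, so this suffices):
a = -3: -3+-3=-6, -3+-2=-5, -3+2=-1, -3+9=6
a = -2: -2+-2=-4, -2+2=0, -2+9=7
a = 2: 2+2=4, 2+9=11
a = 9: 9+9=18
Distinct sums: {-6, -5, -4, -1, 0, 4, 6, 7, 11, 18}
|A + A| = 10

|A + A| = 10


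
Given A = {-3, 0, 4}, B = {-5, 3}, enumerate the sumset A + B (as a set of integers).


A + B = {a + b : a ∈ A, b ∈ B}.
Enumerate all |A|·|B| = 3·2 = 6 pairs (a, b) and collect distinct sums.
a = -3: -3+-5=-8, -3+3=0
a = 0: 0+-5=-5, 0+3=3
a = 4: 4+-5=-1, 4+3=7
Collecting distinct sums: A + B = {-8, -5, -1, 0, 3, 7}
|A + B| = 6

A + B = {-8, -5, -1, 0, 3, 7}


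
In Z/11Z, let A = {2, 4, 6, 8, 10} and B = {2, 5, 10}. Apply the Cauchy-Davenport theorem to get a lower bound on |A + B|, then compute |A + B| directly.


Cauchy-Davenport: |A + B| ≥ min(p, |A| + |B| - 1) for A, B nonempty in Z/pZ.
|A| = 5, |B| = 3, p = 11.
CD lower bound = min(11, 5 + 3 - 1) = min(11, 7) = 7.
Compute A + B mod 11 directly:
a = 2: 2+2=4, 2+5=7, 2+10=1
a = 4: 4+2=6, 4+5=9, 4+10=3
a = 6: 6+2=8, 6+5=0, 6+10=5
a = 8: 8+2=10, 8+5=2, 8+10=7
a = 10: 10+2=1, 10+5=4, 10+10=9
A + B = {0, 1, 2, 3, 4, 5, 6, 7, 8, 9, 10}, so |A + B| = 11.
Verify: 11 ≥ 7? Yes ✓.

CD lower bound = 7, actual |A + B| = 11.


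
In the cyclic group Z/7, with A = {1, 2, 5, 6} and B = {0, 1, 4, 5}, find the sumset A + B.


Work in Z/7Z: reduce every sum a + b modulo 7.
Enumerate all 16 pairs:
a = 1: 1+0=1, 1+1=2, 1+4=5, 1+5=6
a = 2: 2+0=2, 2+1=3, 2+4=6, 2+5=0
a = 5: 5+0=5, 5+1=6, 5+4=2, 5+5=3
a = 6: 6+0=6, 6+1=0, 6+4=3, 6+5=4
Distinct residues collected: {0, 1, 2, 3, 4, 5, 6}
|A + B| = 7 (out of 7 total residues).

A + B = {0, 1, 2, 3, 4, 5, 6}


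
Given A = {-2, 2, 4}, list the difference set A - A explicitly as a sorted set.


A - A = {a - a' : a, a' ∈ A}.
Compute a - a' for each ordered pair (a, a'):
a = -2: -2--2=0, -2-2=-4, -2-4=-6
a = 2: 2--2=4, 2-2=0, 2-4=-2
a = 4: 4--2=6, 4-2=2, 4-4=0
Collecting distinct values (and noting 0 appears from a-a):
A - A = {-6, -4, -2, 0, 2, 4, 6}
|A - A| = 7

A - A = {-6, -4, -2, 0, 2, 4, 6}


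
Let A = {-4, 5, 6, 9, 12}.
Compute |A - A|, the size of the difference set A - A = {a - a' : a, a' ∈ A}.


A - A = {a - a' : a, a' ∈ A}; |A| = 5.
Bounds: 2|A|-1 ≤ |A - A| ≤ |A|² - |A| + 1, i.e. 9 ≤ |A - A| ≤ 21.
Note: 0 ∈ A - A always (from a - a). The set is symmetric: if d ∈ A - A then -d ∈ A - A.
Enumerate nonzero differences d = a - a' with a > a' (then include -d):
Positive differences: {1, 3, 4, 6, 7, 9, 10, 13, 16}
Full difference set: {0} ∪ (positive diffs) ∪ (negative diffs).
|A - A| = 1 + 2·9 = 19 (matches direct enumeration: 19).

|A - A| = 19


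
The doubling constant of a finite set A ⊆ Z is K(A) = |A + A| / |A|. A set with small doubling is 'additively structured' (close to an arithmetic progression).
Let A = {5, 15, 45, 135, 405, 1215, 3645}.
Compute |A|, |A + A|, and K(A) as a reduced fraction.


|A| = 7.
Compute A + A by enumerating all 49 pairs.
A + A = {10, 20, 30, 50, 60, 90, 140, 150, 180, 270, 410, 420, 450, 540, 810, 1220, 1230, 1260, 1350, 1620, 2430, 3650, 3660, 3690, 3780, 4050, 4860, 7290}, so |A + A| = 28.
K = |A + A| / |A| = 28/7 = 4/1 ≈ 4.0000.
Reference: AP of size 7 gives K = 13/7 ≈ 1.8571; a fully generic set of size 7 gives K ≈ 4.0000.

|A| = 7, |A + A| = 28, K = 28/7 = 4/1.


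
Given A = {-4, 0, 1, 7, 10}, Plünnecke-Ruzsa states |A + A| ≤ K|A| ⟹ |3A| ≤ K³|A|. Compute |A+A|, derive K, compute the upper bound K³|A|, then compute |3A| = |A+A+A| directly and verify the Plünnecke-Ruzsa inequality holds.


|A| = 5.
Step 1: Compute A + A by enumerating all 25 pairs.
A + A = {-8, -4, -3, 0, 1, 2, 3, 6, 7, 8, 10, 11, 14, 17, 20}, so |A + A| = 15.
Step 2: Doubling constant K = |A + A|/|A| = 15/5 = 15/5 ≈ 3.0000.
Step 3: Plünnecke-Ruzsa gives |3A| ≤ K³·|A| = (3.0000)³ · 5 ≈ 135.0000.
Step 4: Compute 3A = A + A + A directly by enumerating all triples (a,b,c) ∈ A³; |3A| = 30.
Step 5: Check 30 ≤ 135.0000? Yes ✓.

K = 15/5, Plünnecke-Ruzsa bound K³|A| ≈ 135.0000, |3A| = 30, inequality holds.


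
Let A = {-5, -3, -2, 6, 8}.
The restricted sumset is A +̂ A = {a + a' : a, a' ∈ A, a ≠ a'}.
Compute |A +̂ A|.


Restricted sumset: A +̂ A = {a + a' : a ∈ A, a' ∈ A, a ≠ a'}.
Equivalently, take A + A and drop any sum 2a that is achievable ONLY as a + a for a ∈ A (i.e. sums representable only with equal summands).
Enumerate pairs (a, a') with a < a' (symmetric, so each unordered pair gives one sum; this covers all a ≠ a'):
  -5 + -3 = -8
  -5 + -2 = -7
  -5 + 6 = 1
  -5 + 8 = 3
  -3 + -2 = -5
  -3 + 6 = 3
  -3 + 8 = 5
  -2 + 6 = 4
  -2 + 8 = 6
  6 + 8 = 14
Collected distinct sums: {-8, -7, -5, 1, 3, 4, 5, 6, 14}
|A +̂ A| = 9
(Reference bound: |A +̂ A| ≥ 2|A| - 3 for |A| ≥ 2, with |A| = 5 giving ≥ 7.)

|A +̂ A| = 9


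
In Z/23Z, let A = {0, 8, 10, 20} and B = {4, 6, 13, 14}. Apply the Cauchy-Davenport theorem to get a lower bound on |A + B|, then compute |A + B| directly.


Cauchy-Davenport: |A + B| ≥ min(p, |A| + |B| - 1) for A, B nonempty in Z/pZ.
|A| = 4, |B| = 4, p = 23.
CD lower bound = min(23, 4 + 4 - 1) = min(23, 7) = 7.
Compute A + B mod 23 directly:
a = 0: 0+4=4, 0+6=6, 0+13=13, 0+14=14
a = 8: 8+4=12, 8+6=14, 8+13=21, 8+14=22
a = 10: 10+4=14, 10+6=16, 10+13=0, 10+14=1
a = 20: 20+4=1, 20+6=3, 20+13=10, 20+14=11
A + B = {0, 1, 3, 4, 6, 10, 11, 12, 13, 14, 16, 21, 22}, so |A + B| = 13.
Verify: 13 ≥ 7? Yes ✓.

CD lower bound = 7, actual |A + B| = 13.


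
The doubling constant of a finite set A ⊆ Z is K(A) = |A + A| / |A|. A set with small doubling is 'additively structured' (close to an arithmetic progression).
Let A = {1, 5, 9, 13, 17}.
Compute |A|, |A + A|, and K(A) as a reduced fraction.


|A| = 5.
Compute A + A by enumerating all 25 pairs.
A + A = {2, 6, 10, 14, 18, 22, 26, 30, 34}, so |A + A| = 9.
K = |A + A| / |A| = 9/5 (already in lowest terms) ≈ 1.8000.
Reference: AP of size 5 gives K = 9/5 ≈ 1.8000; a fully generic set of size 5 gives K ≈ 3.0000.

|A| = 5, |A + A| = 9, K = 9/5.


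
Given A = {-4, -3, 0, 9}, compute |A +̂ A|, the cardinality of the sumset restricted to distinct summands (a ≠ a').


Restricted sumset: A +̂ A = {a + a' : a ∈ A, a' ∈ A, a ≠ a'}.
Equivalently, take A + A and drop any sum 2a that is achievable ONLY as a + a for a ∈ A (i.e. sums representable only with equal summands).
Enumerate pairs (a, a') with a < a' (symmetric, so each unordered pair gives one sum; this covers all a ≠ a'):
  -4 + -3 = -7
  -4 + 0 = -4
  -4 + 9 = 5
  -3 + 0 = -3
  -3 + 9 = 6
  0 + 9 = 9
Collected distinct sums: {-7, -4, -3, 5, 6, 9}
|A +̂ A| = 6
(Reference bound: |A +̂ A| ≥ 2|A| - 3 for |A| ≥ 2, with |A| = 4 giving ≥ 5.)

|A +̂ A| = 6


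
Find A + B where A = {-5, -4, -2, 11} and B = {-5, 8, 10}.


A + B = {a + b : a ∈ A, b ∈ B}.
Enumerate all |A|·|B| = 4·3 = 12 pairs (a, b) and collect distinct sums.
a = -5: -5+-5=-10, -5+8=3, -5+10=5
a = -4: -4+-5=-9, -4+8=4, -4+10=6
a = -2: -2+-5=-7, -2+8=6, -2+10=8
a = 11: 11+-5=6, 11+8=19, 11+10=21
Collecting distinct sums: A + B = {-10, -9, -7, 3, 4, 5, 6, 8, 19, 21}
|A + B| = 10

A + B = {-10, -9, -7, 3, 4, 5, 6, 8, 19, 21}


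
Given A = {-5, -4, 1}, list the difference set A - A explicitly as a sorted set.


A - A = {a - a' : a, a' ∈ A}.
Compute a - a' for each ordered pair (a, a'):
a = -5: -5--5=0, -5--4=-1, -5-1=-6
a = -4: -4--5=1, -4--4=0, -4-1=-5
a = 1: 1--5=6, 1--4=5, 1-1=0
Collecting distinct values (and noting 0 appears from a-a):
A - A = {-6, -5, -1, 0, 1, 5, 6}
|A - A| = 7

A - A = {-6, -5, -1, 0, 1, 5, 6}


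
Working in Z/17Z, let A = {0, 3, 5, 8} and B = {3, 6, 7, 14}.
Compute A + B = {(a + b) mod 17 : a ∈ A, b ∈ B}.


Work in Z/17Z: reduce every sum a + b modulo 17.
Enumerate all 16 pairs:
a = 0: 0+3=3, 0+6=6, 0+7=7, 0+14=14
a = 3: 3+3=6, 3+6=9, 3+7=10, 3+14=0
a = 5: 5+3=8, 5+6=11, 5+7=12, 5+14=2
a = 8: 8+3=11, 8+6=14, 8+7=15, 8+14=5
Distinct residues collected: {0, 2, 3, 5, 6, 7, 8, 9, 10, 11, 12, 14, 15}
|A + B| = 13 (out of 17 total residues).

A + B = {0, 2, 3, 5, 6, 7, 8, 9, 10, 11, 12, 14, 15}


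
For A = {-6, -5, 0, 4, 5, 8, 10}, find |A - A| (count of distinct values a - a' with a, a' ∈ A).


A - A = {a - a' : a, a' ∈ A}; |A| = 7.
Bounds: 2|A|-1 ≤ |A - A| ≤ |A|² - |A| + 1, i.e. 13 ≤ |A - A| ≤ 43.
Note: 0 ∈ A - A always (from a - a). The set is symmetric: if d ∈ A - A then -d ∈ A - A.
Enumerate nonzero differences d = a - a' with a > a' (then include -d):
Positive differences: {1, 2, 3, 4, 5, 6, 8, 9, 10, 11, 13, 14, 15, 16}
Full difference set: {0} ∪ (positive diffs) ∪ (negative diffs).
|A - A| = 1 + 2·14 = 29 (matches direct enumeration: 29).

|A - A| = 29


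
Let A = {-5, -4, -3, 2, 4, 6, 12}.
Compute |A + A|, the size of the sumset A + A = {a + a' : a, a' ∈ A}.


A + A = {a + a' : a, a' ∈ A}; |A| = 7.
General bounds: 2|A| - 1 ≤ |A + A| ≤ |A|(|A|+1)/2, i.e. 13 ≤ |A + A| ≤ 28.
Lower bound 2|A|-1 is attained iff A is an arithmetic progression.
Enumerate sums a + a' for a ≤ a' (symmetric, so this suffices):
a = -5: -5+-5=-10, -5+-4=-9, -5+-3=-8, -5+2=-3, -5+4=-1, -5+6=1, -5+12=7
a = -4: -4+-4=-8, -4+-3=-7, -4+2=-2, -4+4=0, -4+6=2, -4+12=8
a = -3: -3+-3=-6, -3+2=-1, -3+4=1, -3+6=3, -3+12=9
a = 2: 2+2=4, 2+4=6, 2+6=8, 2+12=14
a = 4: 4+4=8, 4+6=10, 4+12=16
a = 6: 6+6=12, 6+12=18
a = 12: 12+12=24
Distinct sums: {-10, -9, -8, -7, -6, -3, -2, -1, 0, 1, 2, 3, 4, 6, 7, 8, 9, 10, 12, 14, 16, 18, 24}
|A + A| = 23

|A + A| = 23


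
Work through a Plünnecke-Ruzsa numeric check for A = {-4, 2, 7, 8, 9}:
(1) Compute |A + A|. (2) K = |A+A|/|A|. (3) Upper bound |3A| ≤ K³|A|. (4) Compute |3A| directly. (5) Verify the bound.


|A| = 5.
Step 1: Compute A + A by enumerating all 25 pairs.
A + A = {-8, -2, 3, 4, 5, 9, 10, 11, 14, 15, 16, 17, 18}, so |A + A| = 13.
Step 2: Doubling constant K = |A + A|/|A| = 13/5 = 13/5 ≈ 2.6000.
Step 3: Plünnecke-Ruzsa gives |3A| ≤ K³·|A| = (2.6000)³ · 5 ≈ 87.8800.
Step 4: Compute 3A = A + A + A directly by enumerating all triples (a,b,c) ∈ A³; |3A| = 25.
Step 5: Check 25 ≤ 87.8800? Yes ✓.

K = 13/5, Plünnecke-Ruzsa bound K³|A| ≈ 87.8800, |3A| = 25, inequality holds.


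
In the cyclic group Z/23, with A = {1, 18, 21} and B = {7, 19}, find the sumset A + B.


Work in Z/23Z: reduce every sum a + b modulo 23.
Enumerate all 6 pairs:
a = 1: 1+7=8, 1+19=20
a = 18: 18+7=2, 18+19=14
a = 21: 21+7=5, 21+19=17
Distinct residues collected: {2, 5, 8, 14, 17, 20}
|A + B| = 6 (out of 23 total residues).

A + B = {2, 5, 8, 14, 17, 20}


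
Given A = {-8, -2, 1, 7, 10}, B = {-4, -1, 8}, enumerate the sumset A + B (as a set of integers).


A + B = {a + b : a ∈ A, b ∈ B}.
Enumerate all |A|·|B| = 5·3 = 15 pairs (a, b) and collect distinct sums.
a = -8: -8+-4=-12, -8+-1=-9, -8+8=0
a = -2: -2+-4=-6, -2+-1=-3, -2+8=6
a = 1: 1+-4=-3, 1+-1=0, 1+8=9
a = 7: 7+-4=3, 7+-1=6, 7+8=15
a = 10: 10+-4=6, 10+-1=9, 10+8=18
Collecting distinct sums: A + B = {-12, -9, -6, -3, 0, 3, 6, 9, 15, 18}
|A + B| = 10

A + B = {-12, -9, -6, -3, 0, 3, 6, 9, 15, 18}


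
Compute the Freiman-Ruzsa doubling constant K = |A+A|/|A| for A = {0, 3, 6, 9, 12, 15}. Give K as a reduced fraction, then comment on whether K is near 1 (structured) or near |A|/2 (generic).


|A| = 6.
Compute A + A by enumerating all 36 pairs.
A + A = {0, 3, 6, 9, 12, 15, 18, 21, 24, 27, 30}, so |A + A| = 11.
K = |A + A| / |A| = 11/6 (already in lowest terms) ≈ 1.8333.
Reference: AP of size 6 gives K = 11/6 ≈ 1.8333; a fully generic set of size 6 gives K ≈ 3.5000.

|A| = 6, |A + A| = 11, K = 11/6.


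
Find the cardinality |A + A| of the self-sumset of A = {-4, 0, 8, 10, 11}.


A + A = {a + a' : a, a' ∈ A}; |A| = 5.
General bounds: 2|A| - 1 ≤ |A + A| ≤ |A|(|A|+1)/2, i.e. 9 ≤ |A + A| ≤ 15.
Lower bound 2|A|-1 is attained iff A is an arithmetic progression.
Enumerate sums a + a' for a ≤ a' (symmetric, so this suffices):
a = -4: -4+-4=-8, -4+0=-4, -4+8=4, -4+10=6, -4+11=7
a = 0: 0+0=0, 0+8=8, 0+10=10, 0+11=11
a = 8: 8+8=16, 8+10=18, 8+11=19
a = 10: 10+10=20, 10+11=21
a = 11: 11+11=22
Distinct sums: {-8, -4, 0, 4, 6, 7, 8, 10, 11, 16, 18, 19, 20, 21, 22}
|A + A| = 15

|A + A| = 15


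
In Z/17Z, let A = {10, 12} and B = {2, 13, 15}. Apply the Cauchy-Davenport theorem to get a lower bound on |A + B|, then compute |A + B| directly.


Cauchy-Davenport: |A + B| ≥ min(p, |A| + |B| - 1) for A, B nonempty in Z/pZ.
|A| = 2, |B| = 3, p = 17.
CD lower bound = min(17, 2 + 3 - 1) = min(17, 4) = 4.
Compute A + B mod 17 directly:
a = 10: 10+2=12, 10+13=6, 10+15=8
a = 12: 12+2=14, 12+13=8, 12+15=10
A + B = {6, 8, 10, 12, 14}, so |A + B| = 5.
Verify: 5 ≥ 4? Yes ✓.

CD lower bound = 4, actual |A + B| = 5.


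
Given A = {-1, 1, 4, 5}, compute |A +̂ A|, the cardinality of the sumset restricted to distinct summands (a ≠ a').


Restricted sumset: A +̂ A = {a + a' : a ∈ A, a' ∈ A, a ≠ a'}.
Equivalently, take A + A and drop any sum 2a that is achievable ONLY as a + a for a ∈ A (i.e. sums representable only with equal summands).
Enumerate pairs (a, a') with a < a' (symmetric, so each unordered pair gives one sum; this covers all a ≠ a'):
  -1 + 1 = 0
  -1 + 4 = 3
  -1 + 5 = 4
  1 + 4 = 5
  1 + 5 = 6
  4 + 5 = 9
Collected distinct sums: {0, 3, 4, 5, 6, 9}
|A +̂ A| = 6
(Reference bound: |A +̂ A| ≥ 2|A| - 3 for |A| ≥ 2, with |A| = 4 giving ≥ 5.)

|A +̂ A| = 6


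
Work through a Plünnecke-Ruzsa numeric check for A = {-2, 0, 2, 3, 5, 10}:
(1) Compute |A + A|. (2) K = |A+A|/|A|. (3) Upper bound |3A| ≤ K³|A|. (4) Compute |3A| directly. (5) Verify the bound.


|A| = 6.
Step 1: Compute A + A by enumerating all 36 pairs.
A + A = {-4, -2, 0, 1, 2, 3, 4, 5, 6, 7, 8, 10, 12, 13, 15, 20}, so |A + A| = 16.
Step 2: Doubling constant K = |A + A|/|A| = 16/6 = 16/6 ≈ 2.6667.
Step 3: Plünnecke-Ruzsa gives |3A| ≤ K³·|A| = (2.6667)³ · 6 ≈ 113.7778.
Step 4: Compute 3A = A + A + A directly by enumerating all triples (a,b,c) ∈ A³; |3A| = 28.
Step 5: Check 28 ≤ 113.7778? Yes ✓.

K = 16/6, Plünnecke-Ruzsa bound K³|A| ≈ 113.7778, |3A| = 28, inequality holds.


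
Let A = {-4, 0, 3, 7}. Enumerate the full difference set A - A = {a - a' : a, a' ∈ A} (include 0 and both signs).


A - A = {a - a' : a, a' ∈ A}.
Compute a - a' for each ordered pair (a, a'):
a = -4: -4--4=0, -4-0=-4, -4-3=-7, -4-7=-11
a = 0: 0--4=4, 0-0=0, 0-3=-3, 0-7=-7
a = 3: 3--4=7, 3-0=3, 3-3=0, 3-7=-4
a = 7: 7--4=11, 7-0=7, 7-3=4, 7-7=0
Collecting distinct values (and noting 0 appears from a-a):
A - A = {-11, -7, -4, -3, 0, 3, 4, 7, 11}
|A - A| = 9

A - A = {-11, -7, -4, -3, 0, 3, 4, 7, 11}


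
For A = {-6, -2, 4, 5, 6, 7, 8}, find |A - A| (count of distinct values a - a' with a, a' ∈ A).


A - A = {a - a' : a, a' ∈ A}; |A| = 7.
Bounds: 2|A|-1 ≤ |A - A| ≤ |A|² - |A| + 1, i.e. 13 ≤ |A - A| ≤ 43.
Note: 0 ∈ A - A always (from a - a). The set is symmetric: if d ∈ A - A then -d ∈ A - A.
Enumerate nonzero differences d = a - a' with a > a' (then include -d):
Positive differences: {1, 2, 3, 4, 6, 7, 8, 9, 10, 11, 12, 13, 14}
Full difference set: {0} ∪ (positive diffs) ∪ (negative diffs).
|A - A| = 1 + 2·13 = 27 (matches direct enumeration: 27).

|A - A| = 27


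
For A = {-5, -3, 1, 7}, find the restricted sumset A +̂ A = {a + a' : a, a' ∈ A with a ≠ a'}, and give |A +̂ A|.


Restricted sumset: A +̂ A = {a + a' : a ∈ A, a' ∈ A, a ≠ a'}.
Equivalently, take A + A and drop any sum 2a that is achievable ONLY as a + a for a ∈ A (i.e. sums representable only with equal summands).
Enumerate pairs (a, a') with a < a' (symmetric, so each unordered pair gives one sum; this covers all a ≠ a'):
  -5 + -3 = -8
  -5 + 1 = -4
  -5 + 7 = 2
  -3 + 1 = -2
  -3 + 7 = 4
  1 + 7 = 8
Collected distinct sums: {-8, -4, -2, 2, 4, 8}
|A +̂ A| = 6
(Reference bound: |A +̂ A| ≥ 2|A| - 3 for |A| ≥ 2, with |A| = 4 giving ≥ 5.)

|A +̂ A| = 6


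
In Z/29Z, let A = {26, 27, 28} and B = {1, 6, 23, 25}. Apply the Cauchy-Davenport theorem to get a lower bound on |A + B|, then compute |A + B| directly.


Cauchy-Davenport: |A + B| ≥ min(p, |A| + |B| - 1) for A, B nonempty in Z/pZ.
|A| = 3, |B| = 4, p = 29.
CD lower bound = min(29, 3 + 4 - 1) = min(29, 6) = 6.
Compute A + B mod 29 directly:
a = 26: 26+1=27, 26+6=3, 26+23=20, 26+25=22
a = 27: 27+1=28, 27+6=4, 27+23=21, 27+25=23
a = 28: 28+1=0, 28+6=5, 28+23=22, 28+25=24
A + B = {0, 3, 4, 5, 20, 21, 22, 23, 24, 27, 28}, so |A + B| = 11.
Verify: 11 ≥ 6? Yes ✓.

CD lower bound = 6, actual |A + B| = 11.


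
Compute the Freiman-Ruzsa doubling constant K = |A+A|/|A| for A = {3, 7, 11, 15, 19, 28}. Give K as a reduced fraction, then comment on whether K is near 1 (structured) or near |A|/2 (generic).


|A| = 6.
Compute A + A by enumerating all 36 pairs.
A + A = {6, 10, 14, 18, 22, 26, 30, 31, 34, 35, 38, 39, 43, 47, 56}, so |A + A| = 15.
K = |A + A| / |A| = 15/6 = 5/2 ≈ 2.5000.
Reference: AP of size 6 gives K = 11/6 ≈ 1.8333; a fully generic set of size 6 gives K ≈ 3.5000.

|A| = 6, |A + A| = 15, K = 15/6 = 5/2.


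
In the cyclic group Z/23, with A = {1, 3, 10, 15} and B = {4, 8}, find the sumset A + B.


Work in Z/23Z: reduce every sum a + b modulo 23.
Enumerate all 8 pairs:
a = 1: 1+4=5, 1+8=9
a = 3: 3+4=7, 3+8=11
a = 10: 10+4=14, 10+8=18
a = 15: 15+4=19, 15+8=0
Distinct residues collected: {0, 5, 7, 9, 11, 14, 18, 19}
|A + B| = 8 (out of 23 total residues).

A + B = {0, 5, 7, 9, 11, 14, 18, 19}
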